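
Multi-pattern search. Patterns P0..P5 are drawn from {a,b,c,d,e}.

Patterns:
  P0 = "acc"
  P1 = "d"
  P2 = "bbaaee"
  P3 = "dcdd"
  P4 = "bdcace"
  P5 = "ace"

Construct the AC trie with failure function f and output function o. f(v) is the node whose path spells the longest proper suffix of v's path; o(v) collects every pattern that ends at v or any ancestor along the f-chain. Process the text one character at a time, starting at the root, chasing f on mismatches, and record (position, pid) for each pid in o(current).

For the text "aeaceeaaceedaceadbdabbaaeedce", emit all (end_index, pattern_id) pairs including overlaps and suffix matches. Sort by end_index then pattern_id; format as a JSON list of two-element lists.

Build:
Trie (insert patterns):
  n0 'ε': a→1 b→5 d→4
  n1 'a': c→2
  n2 'ac': c→3 e→19
  n3 'acc': ·  ←P0
  n4 'd': c→11  ←P1
  n5 'b': b→6 d→14
  n6 'bb': a→7
  n7 'bba': a→8
  n8 'bbaa': e→9
  n9 'bbaae': e→10
  n10 'bbaaee': ·  ←P2
  n11 'dc': d→12
  n12 'dcd': d→13
  n13 'dcdd': ·  ←P3
  n14 'bd': c→15
  n15 'bdc': a→16
  n16 'bdca': c→17
  n17 'bdcac': e→18
  n18 'bdcace': ·  ←P4
  n19 'ace': ·  ←P5

Failure links (BFS by depth):
  n1('a'): parent n0 fail=0; on 'a' 0 → fail=0;  out ∅∪∅=∅
  n4('d'): parent n0 fail=0; on 'd' 0 → fail=0;  out {1}∪∅={1}
  n5('b'): parent n0 fail=0; on 'b' 0 → fail=0;  out ∅∪∅=∅
  n2('ac'): parent n1 fail=0; on 'c' 0 → fail=0;  out ∅∪∅=∅
  n6('bb'): parent n5 fail=0; on 'b' 0 → fail=5;  out ∅∪∅=∅
  n11('dc'): parent n4 fail=0; on 'c' 0 → fail=0;  out ∅∪∅=∅
  n14('bd'): parent n5 fail=0; on 'd' 0 → fail=4;  out ∅∪{1}={1}
  n3('acc'): parent n2 fail=0; on 'c' 0 → fail=0;  out {0}∪∅={0}
  n7('bba'): parent n6 fail=5; on 'a' 5→0 → fail=1;  out ∅∪∅=∅
  n12('dcd'): parent n11 fail=0; on 'd' 0 → fail=4;  out ∅∪{1}={1}
  n15('bdc'): parent n14 fail=4; on 'c' 4 → fail=11;  out ∅∪∅=∅
  n19('ace'): parent n2 fail=0; on 'e' 0 → fail=0;  out {5}∪∅={5}
  n8('bbaa'): parent n7 fail=1; on 'a' 1→0 → fail=1;  out ∅∪∅=∅
  n13('dcdd'): parent n12 fail=4; on 'd' 4→0 → fail=4;  out {3}∪{1}={1,3}
  n16('bdca'): parent n15 fail=11; on 'a' 11→0 → fail=1;  out ∅∪∅=∅
  n9('bbaae'): parent n8 fail=1; on 'e' 1→0 → fail=0;  out ∅∪∅=∅
  n17('bdcac'): parent n16 fail=1; on 'c' 1 → fail=2;  out ∅∪∅=∅
  n10('bbaaee'): parent n9 fail=0; on 'e' 0 → fail=0;  out {2}∪∅={2}
  n18('bdcace'): parent n17 fail=2; on 'e' 2 → fail=19;  out {4}∪{5}={4,5}

Text stream:
i=0 'a': node 0→1
i=1 'e': node 1→0 ·f
i=2 'a': node 0→1
i=3 'c': node 1→2
i=4 'e': node 2→19  ** P5@[2:4]
i=5 'e': node 19→0 ·f
i=6 'a': node 0→1
i=7 'a': node 1→1 ·f
i=8 'c': node 1→2
i=9 'e': node 2→19  ** P5@[7:9]
i=10 'e': node 19→0 ·f
i=11 'd': node 0→4  ** P1@[11:11]
i=12 'a': node 4→1 ·f
i=13 'c': node 1→2
i=14 'e': node 2→19  ** P5@[12:14]
i=15 'a': node 19→1 ·f
i=16 'd': node 1→4 ·f  ** P1@[16:16]
i=17 'b': node 4→5 ·f
i=18 'd': node 5→14  ** P1@[18:18]
i=19 'a': node 14→1 ·f
i=20 'b': node 1→5 ·f
i=21 'b': node 5→6
i=22 'a': node 6→7
i=23 'a': node 7→8
i=24 'e': node 8→9
i=25 'e': node 9→10  ** P2@[20:25]
i=26 'd': node 10→4 ·f  ** P1@[26:26]
i=27 'c': node 4→11
i=28 'e': node 11→0 ·f

Matches: [[4,5],[9,5],[11,1],[14,5],[16,1],[18,1],[25,2],[26,1]]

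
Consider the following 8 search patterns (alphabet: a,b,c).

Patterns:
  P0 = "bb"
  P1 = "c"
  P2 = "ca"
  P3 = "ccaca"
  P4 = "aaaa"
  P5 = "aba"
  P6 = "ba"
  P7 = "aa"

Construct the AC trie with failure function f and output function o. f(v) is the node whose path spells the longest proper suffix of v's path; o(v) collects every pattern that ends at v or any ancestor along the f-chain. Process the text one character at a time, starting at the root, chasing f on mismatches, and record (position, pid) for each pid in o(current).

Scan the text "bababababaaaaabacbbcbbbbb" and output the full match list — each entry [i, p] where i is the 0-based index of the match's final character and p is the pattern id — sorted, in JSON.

Build:
Trie nodes:
  n0 'ε': a→9 b→1 c→3
  n1 'b': a→15 b→2
  n2 'bb': ·  ←P0
  n3 'c': a→4 c→5  ←P1
  n4 'ca': ·  ←P2
  n5 'cc': a→6
  n6 'cca': c→7
  n7 'ccac': a→8
  n8 'ccaca': ·  ←P3
  n9 'a': a→10 b→13
  n10 'aa': a→11  ←P7
  n11 'aaa': a→12
  n12 'aaaa': ·  ←P4
  n13 'ab': a→14
  n14 'aba': ·  ←P5
  n15 'ba': ·  ←P6

BFS fail/out derivation:
  fail(1) 'b': from fail(0)=0 chase 'b': 0 ⇒ 0;  out=∅∪out(0)=∅
  fail(3) 'c': from fail(0)=0 chase 'c': 0 ⇒ 0;  out={1}∪out(0)={1}
  fail(9) 'a': from fail(0)=0 chase 'a': 0 ⇒ 0;  out=∅∪out(0)=∅
  fail(2) 'bb': from fail(1)=0 chase 'b': 0 ⇒ 1;  out={0}∪out(1)={0}
  fail(4) 'ca': from fail(3)=0 chase 'a': 0 ⇒ 9;  out={2}∪out(9)={2}
  fail(5) 'cc': from fail(3)=0 chase 'c': 0 ⇒ 3;  out=∅∪out(3)={1}
  fail(10) 'aa': from fail(9)=0 chase 'a': 0 ⇒ 9;  out={7}∪out(9)={7}
  fail(13) 'ab': from fail(9)=0 chase 'b': 0 ⇒ 1;  out=∅∪out(1)=∅
  fail(15) 'ba': from fail(1)=0 chase 'a': 0 ⇒ 9;  out={6}∪out(9)={6}
  fail(6) 'cca': from fail(5)=3 chase 'a': 3 ⇒ 4;  out=∅∪out(4)={2}
  fail(11) 'aaa': from fail(10)=9 chase 'a': 9 ⇒ 10;  out=∅∪out(10)={7}
  fail(14) 'aba': from fail(13)=1 chase 'a': 1 ⇒ 15;  out={5}∪out(15)={5,6}
  fail(7) 'ccac': from fail(6)=4 chase 'c': 4→9→0 ⇒ 3;  out=∅∪out(3)={1}
  fail(12) 'aaaa': from fail(11)=10 chase 'a': 10 ⇒ 11;  out={4}∪out(11)={4,7}
  fail(8) 'ccaca': from fail(7)=3 chase 'a': 3 ⇒ 4;  out={3}∪out(4)={2,3}

Text stream:
i=0 'b': node 0→1
i=1 'a': node 1→15  emit P6@[0:1]
i=2 'b': node 15→13 (via fail)
i=3 'a': node 13→14  emit P5@[1:3],P6@[2:3]
i=4 'b': node 14→13 (via fail)
i=5 'a': node 13→14  emit P5@[3:5],P6@[4:5]
i=6 'b': node 14→13 (via fail)
i=7 'a': node 13→14  emit P5@[5:7],P6@[6:7]
i=8 'b': node 14→13 (via fail)
i=9 'a': node 13→14  emit P5@[7:9],P6@[8:9]
i=10 'a': node 14→10 (via fail)  emit P7@[9:10]
i=11 'a': node 10→11  emit P7@[10:11]
i=12 'a': node 11→12  emit P4@[9:12],P7@[11:12]
i=13 'a': node 12→12 (via fail)  emit P4@[10:13],P7@[12:13]
i=14 'b': node 12→13 (via fail)
i=15 'a': node 13→14  emit P5@[13:15],P6@[14:15]
i=16 'c': node 14→3 (via fail)  emit P1@[16:16]
i=17 'b': node 3→1 (via fail)
i=18 'b': node 1→2  emit P0@[17:18]
i=19 'c': node 2→3 (via fail)  emit P1@[19:19]
i=20 'b': node 3→1 (via fail)
i=21 'b': node 1→2  emit P0@[20:21]
i=22 'b': node 2→2 (via fail)  emit P0@[21:22]
i=23 'b': node 2→2 (via fail)  emit P0@[22:23]
i=24 'b': node 2→2 (via fail)  emit P0@[23:24]

Matches: [[1,6],[3,5],[3,6],[5,5],[5,6],[7,5],[7,6],[9,5],[9,6],[10,7],[11,7],[12,4],[12,7],[13,4],[13,7],[15,5],[15,6],[16,1],[18,0],[19,1],[21,0],[22,0],[23,0],[24,0]]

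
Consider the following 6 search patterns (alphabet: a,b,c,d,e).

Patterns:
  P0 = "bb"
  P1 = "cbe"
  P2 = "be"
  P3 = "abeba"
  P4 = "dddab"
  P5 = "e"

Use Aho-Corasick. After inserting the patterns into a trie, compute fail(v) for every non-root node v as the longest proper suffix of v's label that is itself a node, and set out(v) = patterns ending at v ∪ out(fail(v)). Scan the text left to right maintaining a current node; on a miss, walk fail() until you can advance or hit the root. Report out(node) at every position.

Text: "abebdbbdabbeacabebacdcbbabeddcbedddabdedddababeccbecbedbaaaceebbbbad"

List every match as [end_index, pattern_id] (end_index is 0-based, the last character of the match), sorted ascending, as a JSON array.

Build automaton:
Trie nodes:
  0='ε' goto a→7 b→1 c→3 d→12 e→17
  1='b' goto b→2 e→6
  2='bb' goto ·  [P0 ends]
  3='c' goto b→4
  4='cb' goto e→5
  5='cbe' goto ·  [P1 ends]
  6='be' goto ·  [P2 ends]
  7='a' goto b→8
  8='ab' goto e→9
  9='abe' goto b→10
  10='abeb' goto a→11
  11='abeba' goto ·  [P3 ends]
  12='d' goto d→13
  13='dd' goto d→14
  14='ddd' goto a→15
  15='ddda' goto b→16
  16='dddab' goto ·  [P4 ends]
  17='e' goto ·  [P5 ends]

BFS fail/out derivation:
  n1('b'): parent n0 fail=0; on 'b' 0 → fail=0;  out ∅∪∅=∅
  n3('c'): parent n0 fail=0; on 'c' 0 → fail=0;  out ∅∪∅=∅
  n7('a'): parent n0 fail=0; on 'a' 0 → fail=0;  out ∅∪∅=∅
  n12('d'): parent n0 fail=0; on 'd' 0 → fail=0;  out ∅∪∅=∅
  n17('e'): parent n0 fail=0; on 'e' 0 → fail=0;  out {5}∪∅={5}
  n2('bb'): parent n1 fail=0; on 'b' 0 → fail=1;  out {0}∪∅={0}
  n4('cb'): parent n3 fail=0; on 'b' 0 → fail=1;  out ∅∪∅=∅
  n6('be'): parent n1 fail=0; on 'e' 0 → fail=17;  out {2}∪{5}={2,5}
  n8('ab'): parent n7 fail=0; on 'b' 0 → fail=1;  out ∅∪∅=∅
  n13('dd'): parent n12 fail=0; on 'd' 0 → fail=12;  out ∅∪∅=∅
  n5('cbe'): parent n4 fail=1; on 'e' 1 → fail=6;  out {1}∪{2,5}={1,2,5}
  n9('abe'): parent n8 fail=1; on 'e' 1 → fail=6;  out ∅∪{2,5}={2,5}
  n14('ddd'): parent n13 fail=12; on 'd' 12 → fail=13;  out ∅∪∅=∅
  n10('abeb'): parent n9 fail=6; on 'b' 6→17→0 → fail=1;  out ∅∪∅=∅
  n15('ddda'): parent n14 fail=13; on 'a' 13→12→0 → fail=7;  out ∅∪∅=∅
  n11('abeba'): parent n10 fail=1; on 'a' 1→0 → fail=7;  out {3}∪∅={3}
  n16('dddab'): parent n15 fail=7; on 'b' 7 → fail=8;  out {4}∪∅={4}

Text stream:
pos 0 'a': at 7
pos 1 'b': at 8
pos 2 'e': at 9  → match P2@[1:2],P5@[2:2]
pos 3 'b': at 10
pos 4 'd': at 12 ·f
pos 5 'b': at 1 ·f
pos 6 'b': at 2  → match P0@[5:6]
pos 7 'd': at 12 ·f
pos 8 'a': at 7 ·f
pos 9 'b': at 8
pos 10 'b': at 2 ·f  → match P0@[9:10]
pos 11 'e': at 6 ·f  → match P2@[10:11],P5@[11:11]
pos 12 'a': at 7 ·f
pos 13 'c': at 3 ·f
pos 14 'a': at 7 ·f
pos 15 'b': at 8
pos 16 'e': at 9  → match P2@[15:16],P5@[16:16]
pos 17 'b': at 10
pos 18 'a': at 11  → match P3@[14:18]
pos 19 'c': at 3 ·f
pos 20 'd': at 12 ·f
pos 21 'c': at 3 ·f
pos 22 'b': at 4
pos 23 'b': at 2 ·f  → match P0@[22:23]
pos 24 'a': at 7 ·f
pos 25 'b': at 8
pos 26 'e': at 9  → match P2@[25:26],P5@[26:26]
pos 27 'd': at 12 ·f
pos 28 'd': at 13
pos 29 'c': at 3 ·f
pos 30 'b': at 4
pos 31 'e': at 5  → match P1@[29:31],P2@[30:31],P5@[31:31]
pos 32 'd': at 12 ·f
pos 33 'd': at 13
pos 34 'd': at 14
pos 35 'a': at 15
pos 36 'b': at 16  → match P4@[32:36]
pos 37 'd': at 12 ·f
pos 38 'e': at 17 ·f  → match P5@[38:38]
pos 39 'd': at 12 ·f
pos 40 'd': at 13
pos 41 'd': at 14
pos 42 'a': at 15
pos 43 'b': at 16  → match P4@[39:43]
pos 44 'a': at 7 ·f
pos 45 'b': at 8
pos 46 'e': at 9  → match P2@[45:46],P5@[46:46]
pos 47 'c': at 3 ·f
pos 48 'c': at 3 ·f
pos 49 'b': at 4
pos 50 'e': at 5  → match P1@[48:50],P2@[49:50],P5@[50:50]
pos 51 'c': at 3 ·f
pos 52 'b': at 4
pos 53 'e': at 5  → match P1@[51:53],P2@[52:53],P5@[53:53]
pos 54 'd': at 12 ·f
pos 55 'b': at 1 ·f
pos 56 'a': at 7 ·f
pos 57 'a': at 7 ·f
pos 58 'a': at 7 ·f
pos 59 'c': at 3 ·f
pos 60 'e': at 17 ·f  → match P5@[60:60]
pos 61 'e': at 17 ·f  → match P5@[61:61]
pos 62 'b': at 1 ·f
pos 63 'b': at 2  → match P0@[62:63]
pos 64 'b': at 2 ·f  → match P0@[63:64]
pos 65 'b': at 2 ·f  → match P0@[64:65]
pos 66 'a': at 7 ·f
pos 67 'd': at 12 ·f

Matches: [[2,2],[2,5],[6,0],[10,0],[11,2],[11,5],[16,2],[16,5],[18,3],[23,0],[26,2],[26,5],[31,1],[31,2],[31,5],[36,4],[38,5],[43,4],[46,2],[46,5],[50,1],[50,2],[50,5],[53,1],[53,2],[53,5],[60,5],[61,5],[63,0],[64,0],[65,0]]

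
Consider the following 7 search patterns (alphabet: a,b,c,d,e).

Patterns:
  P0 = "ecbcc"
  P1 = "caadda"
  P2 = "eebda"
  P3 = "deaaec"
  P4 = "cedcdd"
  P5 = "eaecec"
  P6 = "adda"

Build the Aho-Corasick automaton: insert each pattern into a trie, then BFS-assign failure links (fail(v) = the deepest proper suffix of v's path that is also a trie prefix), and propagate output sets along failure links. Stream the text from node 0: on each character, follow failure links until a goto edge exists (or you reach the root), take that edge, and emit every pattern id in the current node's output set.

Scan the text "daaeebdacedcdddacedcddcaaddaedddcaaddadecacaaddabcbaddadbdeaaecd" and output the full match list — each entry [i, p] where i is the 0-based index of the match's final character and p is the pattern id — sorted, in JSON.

Build automaton:
Trie nodes:
  0='ε' goto a→32 c→6 d→16 e→1
  1='e' goto a→27 c→2 e→12
  2='ec' goto b→3
  3='ecb' goto c→4
  4='ecbc' goto c→5
  5='ecbcc' goto ·  ←P0
  6='c' goto a→7 e→22
  7='ca' goto a→8
  8='caa' goto d→9
  9='caad' goto d→10
  10='caadd' goto a→11
  11='caadda' goto ·  ←P1
  12='ee' goto b→13
  13='eeb' goto d→14
  14='eebd' goto a→15
  15='eebda' goto ·  ←P2
  16='d' goto e→17
  17='de' goto a→18
  18='dea' goto a→19
  19='deaa' goto e→20
  20='deaae' goto c→21
  21='deaaec' goto ·  ←P3
  22='ce' goto d→23
  23='ced' goto c→24
  24='cedc' goto d→25
  25='cedcd' goto d→26
  26='cedcdd' goto ·  ←P4
  27='ea' goto e→28
  28='eae' goto c→29
  29='eaec' goto e→30
  30='eaece' goto c→31
  31='eaecec' goto ·  ←P5
  32='a' goto d→33
  33='ad' goto d→34
  34='add' goto a→35
  35='adda' goto ·  ←P6

BFS fail/out derivation:
  n1('e'): parent n0 fail=0; on 'e' 0 → fail=0;  out ∅∪∅=∅
  n6('c'): parent n0 fail=0; on 'c' 0 → fail=0;  out ∅∪∅=∅
  n16('d'): parent n0 fail=0; on 'd' 0 → fail=0;  out ∅∪∅=∅
  n32('a'): parent n0 fail=0; on 'a' 0 → fail=0;  out ∅∪∅=∅
  n2('ec'): parent n1 fail=0; on 'c' 0 → fail=6;  out ∅∪∅=∅
  n7('ca'): parent n6 fail=0; on 'a' 0 → fail=32;  out ∅∪∅=∅
  n12('ee'): parent n1 fail=0; on 'e' 0 → fail=1;  out ∅∪∅=∅
  n17('de'): parent n16 fail=0; on 'e' 0 → fail=1;  out ∅∪∅=∅
  n22('ce'): parent n6 fail=0; on 'e' 0 → fail=1;  out ∅∪∅=∅
  n27('ea'): parent n1 fail=0; on 'a' 0 → fail=32;  out ∅∪∅=∅
  n33('ad'): parent n32 fail=0; on 'd' 0 → fail=16;  out ∅∪∅=∅
  n3('ecb'): parent n2 fail=6; on 'b' 6→0 → fail=0;  out ∅∪∅=∅
  n8('caa'): parent n7 fail=32; on 'a' 32→0 → fail=32;  out ∅∪∅=∅
  n13('eeb'): parent n12 fail=1; on 'b' 1→0 → fail=0;  out ∅∪∅=∅
  n18('dea'): parent n17 fail=1; on 'a' 1 → fail=27;  out ∅∪∅=∅
  n23('ced'): parent n22 fail=1; on 'd' 1→0 → fail=16;  out ∅∪∅=∅
  n28('eae'): parent n27 fail=32; on 'e' 32→0 → fail=1;  out ∅∪∅=∅
  n34('add'): parent n33 fail=16; on 'd' 16→0 → fail=16;  out ∅∪∅=∅
  n4('ecbc'): parent n3 fail=0; on 'c' 0 → fail=6;  out ∅∪∅=∅
  n9('caad'): parent n8 fail=32; on 'd' 32 → fail=33;  out ∅∪∅=∅
  n14('eebd'): parent n13 fail=0; on 'd' 0 → fail=16;  out ∅∪∅=∅
  n19('deaa'): parent n18 fail=27; on 'a' 27→32→0 → fail=32;  out ∅∪∅=∅
  n24('cedc'): parent n23 fail=16; on 'c' 16→0 → fail=6;  out ∅∪∅=∅
  n29('eaec'): parent n28 fail=1; on 'c' 1 → fail=2;  out ∅∪∅=∅
  n35('adda'): parent n34 fail=16; on 'a' 16→0 → fail=32;  out {6}∪∅={6}
  n5('ecbcc'): parent n4 fail=6; on 'c' 6→0 → fail=6;  out {0}∪∅={0}
  n10('caadd'): parent n9 fail=33; on 'd' 33 → fail=34;  out ∅∪∅=∅
  n15('eebda'): parent n14 fail=16; on 'a' 16→0 → fail=32;  out {2}∪∅={2}
  n20('deaae'): parent n19 fail=32; on 'e' 32→0 → fail=1;  out ∅∪∅=∅
  n25('cedcd'): parent n24 fail=6; on 'd' 6→0 → fail=16;  out ∅∪∅=∅
  n30('eaece'): parent n29 fail=2; on 'e' 2→6 → fail=22;  out ∅∪∅=∅
  n11('caadda'): parent n10 fail=34; on 'a' 34 → fail=35;  out {1}∪{6}={1,6}
  n21('deaaec'): parent n20 fail=1; on 'c' 1 → fail=2;  out {3}∪∅={3}
  n26('cedcdd'): parent n25 fail=16; on 'd' 16→0 → fail=16;  out {4}∪∅={4}
  n31('eaecec'): parent n30 fail=22; on 'c' 22→1 → fail=2;  out {5}∪∅={5}

Run:
i=0 'd': node 0→16
i=1 'a': node 16→32 (fail-walked)
i=2 'a': node 32→32 (fail-walked)
i=3 'e': node 32→1 (fail-walked)
i=4 'e': node 1→12
i=5 'b': node 12→13
i=6 'd': node 13→14
i=7 'a': node 14→15  ** P2@[3:7]
i=8 'c': node 15→6 (fail-walked)
i=9 'e': node 6→22
i=10 'd': node 22→23
i=11 'c': node 23→24
i=12 'd': node 24→25
i=13 'd': node 25→26  ** P4@[8:13]
i=14 'd': node 26→16 (fail-walked)
i=15 'a': node 16→32 (fail-walked)
i=16 'c': node 32→6 (fail-walked)
i=17 'e': node 6→22
i=18 'd': node 22→23
i=19 'c': node 23→24
i=20 'd': node 24→25
i=21 'd': node 25→26  ** P4@[16:21]
i=22 'c': node 26→6 (fail-walked)
i=23 'a': node 6→7
i=24 'a': node 7→8
i=25 'd': node 8→9
i=26 'd': node 9→10
i=27 'a': node 10→11  ** P1@[22:27],P6@[24:27]
i=28 'e': node 11→1 (fail-walked)
i=29 'd': node 1→16 (fail-walked)
i=30 'd': node 16→16 (fail-walked)
i=31 'd': node 16→16 (fail-walked)
i=32 'c': node 16→6 (fail-walked)
i=33 'a': node 6→7
i=34 'a': node 7→8
i=35 'd': node 8→9
i=36 'd': node 9→10
i=37 'a': node 10→11  ** P1@[32:37],P6@[34:37]
i=38 'd': node 11→33 (fail-walked)
i=39 'e': node 33→17 (fail-walked)
i=40 'c': node 17→2 (fail-walked)
i=41 'a': node 2→7 (fail-walked)
i=42 'c': node 7→6 (fail-walked)
i=43 'a': node 6→7
i=44 'a': node 7→8
i=45 'd': node 8→9
i=46 'd': node 9→10
i=47 'a': node 10→11  ** P1@[42:47],P6@[44:47]
i=48 'b': node 11→0 (fail-walked)
i=49 'c': node 0→6
i=50 'b': node 6→0 (fail-walked)
i=51 'a': node 0→32
i=52 'd': node 32→33
i=53 'd': node 33→34
i=54 'a': node 34→35  ** P6@[51:54]
i=55 'd': node 35→33 (fail-walked)
i=56 'b': node 33→0 (fail-walked)
i=57 'd': node 0→16
i=58 'e': node 16→17
i=59 'a': node 17→18
i=60 'a': node 18→19
i=61 'e': node 19→20
i=62 'c': node 20→21  ** P3@[57:62]
i=63 'd': node 21→16 (fail-walked)

Result: [[7,2],[13,4],[21,4],[27,1],[27,6],[37,1],[37,6],[47,1],[47,6],[54,6],[62,3]]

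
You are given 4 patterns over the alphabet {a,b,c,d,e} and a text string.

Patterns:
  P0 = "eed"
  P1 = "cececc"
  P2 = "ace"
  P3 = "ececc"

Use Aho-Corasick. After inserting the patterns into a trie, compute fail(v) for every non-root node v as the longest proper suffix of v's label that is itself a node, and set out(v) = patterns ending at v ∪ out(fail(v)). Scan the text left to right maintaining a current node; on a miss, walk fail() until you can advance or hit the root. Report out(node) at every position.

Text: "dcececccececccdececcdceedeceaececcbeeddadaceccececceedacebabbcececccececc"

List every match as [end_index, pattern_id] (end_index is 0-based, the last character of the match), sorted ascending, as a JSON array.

Build automaton:
Trie (insert patterns):
  0='ε' goto a→10 c→4 e→1
  1='e' goto c→13 e→2
  2='ee' goto d→3
  3='eed' goto ·  ←P0
  4='c' goto e→5
  5='ce' goto c→6
  6='cec' goto e→7
  7='cece' goto c→8
  8='cecec' goto c→9
  9='cececc' goto ·  ←P1
  10='a' goto c→11
  11='ac' goto e→12
  12='ace' goto ·  ←P2
  13='ec' goto e→14
  14='ece' goto c→15
  15='ecec' goto c→16
  16='ececc' goto ·  ←P3

BFS fail/out derivation:
  fail(1) 'e': from fail(0)=0 chase 'e': 0 ⇒ 0;  out=∅∪out(0)=∅
  fail(4) 'c': from fail(0)=0 chase 'c': 0 ⇒ 0;  out=∅∪out(0)=∅
  fail(10) 'a': from fail(0)=0 chase 'a': 0 ⇒ 0;  out=∅∪out(0)=∅
  fail(2) 'ee': from fail(1)=0 chase 'e': 0 ⇒ 1;  out=∅∪out(1)=∅
  fail(5) 'ce': from fail(4)=0 chase 'e': 0 ⇒ 1;  out=∅∪out(1)=∅
  fail(11) 'ac': from fail(10)=0 chase 'c': 0 ⇒ 4;  out=∅∪out(4)=∅
  fail(13) 'ec': from fail(1)=0 chase 'c': 0 ⇒ 4;  out=∅∪out(4)=∅
  fail(3) 'eed': from fail(2)=1 chase 'd': 1→0 ⇒ 0;  out={0}∪out(0)={0}
  fail(6) 'cec': from fail(5)=1 chase 'c': 1 ⇒ 13;  out=∅∪out(13)=∅
  fail(12) 'ace': from fail(11)=4 chase 'e': 4 ⇒ 5;  out={2}∪out(5)={2}
  fail(14) 'ece': from fail(13)=4 chase 'e': 4 ⇒ 5;  out=∅∪out(5)=∅
  fail(7) 'cece': from fail(6)=13 chase 'e': 13 ⇒ 14;  out=∅∪out(14)=∅
  fail(15) 'ecec': from fail(14)=5 chase 'c': 5 ⇒ 6;  out=∅∪out(6)=∅
  fail(8) 'cecec': from fail(7)=14 chase 'c': 14 ⇒ 15;  out=∅∪out(15)=∅
  fail(16) 'ececc': from fail(15)=6 chase 'c': 6→13→4→0 ⇒ 4;  out={3}∪out(4)={3}
  fail(9) 'cececc': from fail(8)=15 chase 'c': 15 ⇒ 16;  out={1}∪out(16)={1,3}

Scan:
[0] read 'd'  n0⇒n0
[1] read 'c'  n0⇒n4
[2] read 'e'  n4⇒n5
[3] read 'c'  n5⇒n6
[4] read 'e'  n6⇒n7
[5] read 'c'  n7⇒n8
[6] read 'c'  n8⇒n9  → match P1@[1:6],P3@[2:6]
[7] read 'c'  n9⇒n4 ·f
[8] read 'e'  n4⇒n5
[9] read 'c'  n5⇒n6
[10] read 'e'  n6⇒n7
[11] read 'c'  n7⇒n8
[12] read 'c'  n8⇒n9  → match P1@[7:12],P3@[8:12]
[13] read 'c'  n9⇒n4 ·f
[14] read 'd'  n4⇒n0 ·f
[15] read 'e'  n0⇒n1
[16] read 'c'  n1⇒n13
[17] read 'e'  n13⇒n14
[18] read 'c'  n14⇒n15
[19] read 'c'  n15⇒n16  → match P3@[15:19]
[20] read 'd'  n16⇒n0 ·f
[21] read 'c'  n0⇒n4
[22] read 'e'  n4⇒n5
[23] read 'e'  n5⇒n2 ·f
[24] read 'd'  n2⇒n3  → match P0@[22:24]
[25] read 'e'  n3⇒n1 ·f
[26] read 'c'  n1⇒n13
[27] read 'e'  n13⇒n14
[28] read 'a'  n14⇒n10 ·f
[29] read 'e'  n10⇒n1 ·f
[30] read 'c'  n1⇒n13
[31] read 'e'  n13⇒n14
[32] read 'c'  n14⇒n15
[33] read 'c'  n15⇒n16  → match P3@[29:33]
[34] read 'b'  n16⇒n0 ·f
[35] read 'e'  n0⇒n1
[36] read 'e'  n1⇒n2
[37] read 'd'  n2⇒n3  → match P0@[35:37]
[38] read 'd'  n3⇒n0 ·f
[39] read 'a'  n0⇒n10
[40] read 'd'  n10⇒n0 ·f
[41] read 'a'  n0⇒n10
[42] read 'c'  n10⇒n11
[43] read 'e'  n11⇒n12  → match P2@[41:43]
[44] read 'c'  n12⇒n6 ·f
[45] read 'c'  n6⇒n4 ·f
[46] read 'e'  n4⇒n5
[47] read 'c'  n5⇒n6
[48] read 'e'  n6⇒n7
[49] read 'c'  n7⇒n8
[50] read 'c'  n8⇒n9  → match P1@[45:50],P3@[46:50]
[51] read 'e'  n9⇒n5 ·f
[52] read 'e'  n5⇒n2 ·f
[53] read 'd'  n2⇒n3  → match P0@[51:53]
[54] read 'a'  n3⇒n10 ·f
[55] read 'c'  n10⇒n11
[56] read 'e'  n11⇒n12  → match P2@[54:56]
[57] read 'b'  n12⇒n0 ·f
[58] read 'a'  n0⇒n10
[59] read 'b'  n10⇒n0 ·f
[60] read 'b'  n0⇒n0
[61] read 'c'  n0⇒n4
[62] read 'e'  n4⇒n5
[63] read 'c'  n5⇒n6
[64] read 'e'  n6⇒n7
[65] read 'c'  n7⇒n8
[66] read 'c'  n8⇒n9  → match P1@[61:66],P3@[62:66]
[67] read 'c'  n9⇒n4 ·f
[68] read 'e'  n4⇒n5
[69] read 'c'  n5⇒n6
[70] read 'e'  n6⇒n7
[71] read 'c'  n7⇒n8
[72] read 'c'  n8⇒n9  → match P1@[67:72],P3@[68:72]

Matches: [[6,1],[6,3],[12,1],[12,3],[19,3],[24,0],[33,3],[37,0],[43,2],[50,1],[50,3],[53,0],[56,2],[66,1],[66,3],[72,1],[72,3]]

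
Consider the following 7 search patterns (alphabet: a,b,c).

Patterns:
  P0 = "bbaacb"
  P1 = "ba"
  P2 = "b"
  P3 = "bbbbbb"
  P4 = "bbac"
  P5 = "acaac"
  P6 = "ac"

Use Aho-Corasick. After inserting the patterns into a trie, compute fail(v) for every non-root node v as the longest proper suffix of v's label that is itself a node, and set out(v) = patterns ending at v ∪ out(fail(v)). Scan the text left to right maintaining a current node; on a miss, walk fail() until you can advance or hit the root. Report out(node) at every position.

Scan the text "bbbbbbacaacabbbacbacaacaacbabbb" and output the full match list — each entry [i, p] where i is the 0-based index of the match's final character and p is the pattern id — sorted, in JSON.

Build automaton:
Trie nodes:
  n0 'ε': a→13 b→1
  n1 'b': a→7 b→2  ←P2
  n2 'bb': a→3 b→8
  n3 'bba': a→4 c→12
  n4 'bbaa': c→5
  n5 'bbaac': b→6
  n6 'bbaacb': ·  ←P0
  n7 'ba': ·  ←P1
  n8 'bbb': b→9
  n9 'bbbb': b→10
  n10 'bbbbb': b→11
  n11 'bbbbbb': ·  ←P3
  n12 'bbac': ·  ←P4
  n13 'a': c→14
  n14 'ac': a→15  ←P6
  n15 'aca': a→16
  n16 'acaa': c→17
  n17 'acaac': ·  ←P5

BFS fail/out derivation:
  n1('b'): parent n0 fail=0; on 'b' 0 → fail=0;  out {2}∪∅={2}
  n13('a'): parent n0 fail=0; on 'a' 0 → fail=0;  out ∅∪∅=∅
  n2('bb'): parent n1 fail=0; on 'b' 0 → fail=1;  out ∅∪{2}={2}
  n7('ba'): parent n1 fail=0; on 'a' 0 → fail=13;  out {1}∪∅={1}
  n14('ac'): parent n13 fail=0; on 'c' 0 → fail=0;  out {6}∪∅={6}
  n3('bba'): parent n2 fail=1; on 'a' 1 → fail=7;  out ∅∪{1}={1}
  n8('bbb'): parent n2 fail=1; on 'b' 1 → fail=2;  out ∅∪{2}={2}
  n15('aca'): parent n14 fail=0; on 'a' 0 → fail=13;  out ∅∪∅=∅
  n4('bbaa'): parent n3 fail=7; on 'a' 7→13→0 → fail=13;  out ∅∪∅=∅
  n9('bbbb'): parent n8 fail=2; on 'b' 2 → fail=8;  out ∅∪{2}={2}
  n12('bbac'): parent n3 fail=7; on 'c' 7→13 → fail=14;  out {4}∪{6}={4,6}
  n16('acaa'): parent n15 fail=13; on 'a' 13→0 → fail=13;  out ∅∪∅=∅
  n5('bbaac'): parent n4 fail=13; on 'c' 13 → fail=14;  out ∅∪{6}={6}
  n10('bbbbb'): parent n9 fail=8; on 'b' 8 → fail=9;  out ∅∪{2}={2}
  n17('acaac'): parent n16 fail=13; on 'c' 13 → fail=14;  out {5}∪{6}={5,6}
  n6('bbaacb'): parent n5 fail=14; on 'b' 14→0 → fail=1;  out {0}∪{2}={0,2}
  n11('bbbbbb'): parent n10 fail=9; on 'b' 9 → fail=10;  out {3}∪{2}={2,3}

Scan:
[0] read 'b'  n0⇒n1  → match P2@[0:0]
[1] read 'b'  n1⇒n2  → match P2@[1:1]
[2] read 'b'  n2⇒n8  → match P2@[2:2]
[3] read 'b'  n8⇒n9  → match P2@[3:3]
[4] read 'b'  n9⇒n10  → match P2@[4:4]
[5] read 'b'  n10⇒n11  → match P2@[5:5],P3@[0:5]
[6] read 'a'  n11⇒n3 (fail-walked)  → match P1@[5:6]
[7] read 'c'  n3⇒n12  → match P4@[4:7],P6@[6:7]
[8] read 'a'  n12⇒n15 (fail-walked)
[9] read 'a'  n15⇒n16
[10] read 'c'  n16⇒n17  → match P5@[6:10],P6@[9:10]
[11] read 'a'  n17⇒n15 (fail-walked)
[12] read 'b'  n15⇒n1 (fail-walked)  → match P2@[12:12]
[13] read 'b'  n1⇒n2  → match P2@[13:13]
[14] read 'b'  n2⇒n8  → match P2@[14:14]
[15] read 'a'  n8⇒n3 (fail-walked)  → match P1@[14:15]
[16] read 'c'  n3⇒n12  → match P4@[13:16],P6@[15:16]
[17] read 'b'  n12⇒n1 (fail-walked)  → match P2@[17:17]
[18] read 'a'  n1⇒n7  → match P1@[17:18]
[19] read 'c'  n7⇒n14 (fail-walked)  → match P6@[18:19]
[20] read 'a'  n14⇒n15
[21] read 'a'  n15⇒n16
[22] read 'c'  n16⇒n17  → match P5@[18:22],P6@[21:22]
[23] read 'a'  n17⇒n15 (fail-walked)
[24] read 'a'  n15⇒n16
[25] read 'c'  n16⇒n17  → match P5@[21:25],P6@[24:25]
[26] read 'b'  n17⇒n1 (fail-walked)  → match P2@[26:26]
[27] read 'a'  n1⇒n7  → match P1@[26:27]
[28] read 'b'  n7⇒n1 (fail-walked)  → match P2@[28:28]
[29] read 'b'  n1⇒n2  → match P2@[29:29]
[30] read 'b'  n2⇒n8  → match P2@[30:30]

Matches: [[0,2],[1,2],[2,2],[3,2],[4,2],[5,2],[5,3],[6,1],[7,4],[7,6],[10,5],[10,6],[12,2],[13,2],[14,2],[15,1],[16,4],[16,6],[17,2],[18,1],[19,6],[22,5],[22,6],[25,5],[25,6],[26,2],[27,1],[28,2],[29,2],[30,2]]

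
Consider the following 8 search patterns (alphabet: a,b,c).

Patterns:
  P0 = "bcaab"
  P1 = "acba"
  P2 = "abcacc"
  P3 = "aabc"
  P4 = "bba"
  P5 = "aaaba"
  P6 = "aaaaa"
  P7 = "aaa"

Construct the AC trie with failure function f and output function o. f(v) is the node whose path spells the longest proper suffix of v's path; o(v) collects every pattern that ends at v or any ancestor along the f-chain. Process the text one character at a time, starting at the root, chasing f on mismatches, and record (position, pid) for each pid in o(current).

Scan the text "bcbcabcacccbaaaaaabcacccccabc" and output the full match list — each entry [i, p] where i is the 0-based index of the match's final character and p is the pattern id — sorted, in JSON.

Construct AC machine:
Trie (insert patterns):
  0='ε' goto a→6 b→1
  1='b' goto b→18 c→2
  2='bc' goto a→3
  3='bca' goto a→4
  4='bcaa' goto b→5
  5='bcaab' goto ·  [P0 ends]
  6='a' goto a→15 b→10 c→7
  7='ac' goto b→8
  8='acb' goto a→9
  9='acba' goto ·  [P1 ends]
  10='ab' goto c→11
  11='abc' goto a→12
  12='abca' goto c→13
  13='abcac' goto c→14
  14='abcacc' goto ·  [P2 ends]
  15='aa' goto a→20 b→16
  16='aab' goto c→17
  17='aabc' goto ·  [P3 ends]
  18='bb' goto a→19
  19='bba' goto ·  [P4 ends]
  20='aaa' goto a→23 b→21  [P7 ends]
  21='aaab' goto a→22
  22='aaaba' goto ·  [P5 ends]
  23='aaaa' goto a→24
  24='aaaaa' goto ·  [P6 ends]

Failure links (BFS by depth):
  fail(1) 'b': from fail(0)=0 chase 'b': 0 ⇒ 0;  out=∅∪out(0)=∅
  fail(6) 'a': from fail(0)=0 chase 'a': 0 ⇒ 0;  out=∅∪out(0)=∅
  fail(2) 'bc': from fail(1)=0 chase 'c': 0 ⇒ 0;  out=∅∪out(0)=∅
  fail(7) 'ac': from fail(6)=0 chase 'c': 0 ⇒ 0;  out=∅∪out(0)=∅
  fail(10) 'ab': from fail(6)=0 chase 'b': 0 ⇒ 1;  out=∅∪out(1)=∅
  fail(15) 'aa': from fail(6)=0 chase 'a': 0 ⇒ 6;  out=∅∪out(6)=∅
  fail(18) 'bb': from fail(1)=0 chase 'b': 0 ⇒ 1;  out=∅∪out(1)=∅
  fail(3) 'bca': from fail(2)=0 chase 'a': 0 ⇒ 6;  out=∅∪out(6)=∅
  fail(8) 'acb': from fail(7)=0 chase 'b': 0 ⇒ 1;  out=∅∪out(1)=∅
  fail(11) 'abc': from fail(10)=1 chase 'c': 1 ⇒ 2;  out=∅∪out(2)=∅
  fail(16) 'aab': from fail(15)=6 chase 'b': 6 ⇒ 10;  out=∅∪out(10)=∅
  fail(19) 'bba': from fail(18)=1 chase 'a': 1→0 ⇒ 6;  out={4}∪out(6)={4}
  fail(20) 'aaa': from fail(15)=6 chase 'a': 6 ⇒ 15;  out={7}∪out(15)={7}
  fail(4) 'bcaa': from fail(3)=6 chase 'a': 6 ⇒ 15;  out=∅∪out(15)=∅
  fail(9) 'acba': from fail(8)=1 chase 'a': 1→0 ⇒ 6;  out={1}∪out(6)={1}
  fail(12) 'abca': from fail(11)=2 chase 'a': 2 ⇒ 3;  out=∅∪out(3)=∅
  fail(17) 'aabc': from fail(16)=10 chase 'c': 10 ⇒ 11;  out={3}∪out(11)={3}
  fail(21) 'aaab': from fail(20)=15 chase 'b': 15 ⇒ 16;  out=∅∪out(16)=∅
  fail(23) 'aaaa': from fail(20)=15 chase 'a': 15 ⇒ 20;  out=∅∪out(20)={7}
  fail(5) 'bcaab': from fail(4)=15 chase 'b': 15 ⇒ 16;  out={0}∪out(16)={0}
  fail(13) 'abcac': from fail(12)=3 chase 'c': 3→6 ⇒ 7;  out=∅∪out(7)=∅
  fail(22) 'aaaba': from fail(21)=16 chase 'a': 16→10→1→0 ⇒ 6;  out={5}∪out(6)={5}
  fail(24) 'aaaaa': from fail(23)=20 chase 'a': 20 ⇒ 23;  out={6}∪out(23)={6,7}
  fail(14) 'abcacc': from fail(13)=7 chase 'c': 7→0 ⇒ 0;  out={2}∪out(0)={2}

Run:
pos 0 'b': at 1
pos 1 'c': at 2
pos 2 'b': at 1 (via fail)
pos 3 'c': at 2
pos 4 'a': at 3
pos 5 'b': at 10 (via fail)
pos 6 'c': at 11
pos 7 'a': at 12
pos 8 'c': at 13
pos 9 'c': at 14  ** P2@[4:9]
pos 10 'c': at 0 (via fail)
pos 11 'b': at 1
pos 12 'a': at 6 (via fail)
pos 13 'a': at 15
pos 14 'a': at 20  ** P7@[12:14]
pos 15 'a': at 23  ** P7@[13:15]
pos 16 'a': at 24  ** P6@[12:16],P7@[14:16]
pos 17 'a': at 24 (via fail)  ** P6@[13:17],P7@[15:17]
pos 18 'b': at 21 (via fail)
pos 19 'c': at 17 (via fail)  ** P3@[16:19]
pos 20 'a': at 12 (via fail)
pos 21 'c': at 13
pos 22 'c': at 14  ** P2@[17:22]
pos 23 'c': at 0 (via fail)
pos 24 'c': at 0
pos 25 'c': at 0
pos 26 'a': at 6
pos 27 'b': at 10
pos 28 'c': at 11

All matches (sorted): [[9,2],[14,7],[15,7],[16,6],[16,7],[17,6],[17,7],[19,3],[22,2]]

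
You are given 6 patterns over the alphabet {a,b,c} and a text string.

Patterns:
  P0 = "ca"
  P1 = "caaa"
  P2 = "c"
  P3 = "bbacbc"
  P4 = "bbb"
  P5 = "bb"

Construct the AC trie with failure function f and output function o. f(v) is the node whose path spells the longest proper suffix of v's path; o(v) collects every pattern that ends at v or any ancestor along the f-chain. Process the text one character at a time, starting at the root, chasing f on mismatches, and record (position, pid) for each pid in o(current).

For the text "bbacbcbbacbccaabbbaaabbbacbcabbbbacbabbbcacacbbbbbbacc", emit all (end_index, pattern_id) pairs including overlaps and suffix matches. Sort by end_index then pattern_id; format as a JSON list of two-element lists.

Build:
Trie nodes:
  0='ε' goto b→5 c→1
  1='c' goto a→2  ←P2
  2='ca' goto a→3  ←P0
  3='caa' goto a→4
  4='caaa' goto ·  ←P1
  5='b' goto b→6
  6='bb' goto a→7 b→11  ←P5
  7='bba' goto c→8
  8='bbac' goto b→9
  9='bbacb' goto c→10
  10='bbacbc' goto ·  ←P3
  11='bbb' goto ·  ←P4

Failure links (BFS by depth):
  fail(1) 'c': from fail(0)=0 chase 'c': 0 ⇒ 0;  out={2}∪out(0)={2}
  fail(5) 'b': from fail(0)=0 chase 'b': 0 ⇒ 0;  out=∅∪out(0)=∅
  fail(2) 'ca': from fail(1)=0 chase 'a': 0 ⇒ 0;  out={0}∪out(0)={0}
  fail(6) 'bb': from fail(5)=0 chase 'b': 0 ⇒ 5;  out={5}∪out(5)={5}
  fail(3) 'caa': from fail(2)=0 chase 'a': 0 ⇒ 0;  out=∅∪out(0)=∅
  fail(7) 'bba': from fail(6)=5 chase 'a': 5→0 ⇒ 0;  out=∅∪out(0)=∅
  fail(11) 'bbb': from fail(6)=5 chase 'b': 5 ⇒ 6;  out={4}∪out(6)={4,5}
  fail(4) 'caaa': from fail(3)=0 chase 'a': 0 ⇒ 0;  out={1}∪out(0)={1}
  fail(8) 'bbac': from fail(7)=0 chase 'c': 0 ⇒ 1;  out=∅∪out(1)={2}
  fail(9) 'bbacb': from fail(8)=1 chase 'b': 1→0 ⇒ 5;  out=∅∪out(5)=∅
  fail(10) 'bbacbc': from fail(9)=5 chase 'c': 5→0 ⇒ 1;  out={3}∪out(1)={2,3}

Scan:
[0] read 'b'  n0⇒n5
[1] read 'b'  n5⇒n6  ** P5@[0:1]
[2] read 'a'  n6⇒n7
[3] read 'c'  n7⇒n8  ** P2@[3:3]
[4] read 'b'  n8⇒n9
[5] read 'c'  n9⇒n10  ** P2@[5:5],P3@[0:5]
[6] read 'b'  n10⇒n5 ·f
[7] read 'b'  n5⇒n6  ** P5@[6:7]
[8] read 'a'  n6⇒n7
[9] read 'c'  n7⇒n8  ** P2@[9:9]
[10] read 'b'  n8⇒n9
[11] read 'c'  n9⇒n10  ** P2@[11:11],P3@[6:11]
[12] read 'c'  n10⇒n1 ·f  ** P2@[12:12]
[13] read 'a'  n1⇒n2  ** P0@[12:13]
[14] read 'a'  n2⇒n3
[15] read 'b'  n3⇒n5 ·f
[16] read 'b'  n5⇒n6  ** P5@[15:16]
[17] read 'b'  n6⇒n11  ** P4@[15:17],P5@[16:17]
[18] read 'a'  n11⇒n7 ·f
[19] read 'a'  n7⇒n0 ·f
[20] read 'a'  n0⇒n0
[21] read 'b'  n0⇒n5
[22] read 'b'  n5⇒n6  ** P5@[21:22]
[23] read 'b'  n6⇒n11  ** P4@[21:23],P5@[22:23]
[24] read 'a'  n11⇒n7 ·f
[25] read 'c'  n7⇒n8  ** P2@[25:25]
[26] read 'b'  n8⇒n9
[27] read 'c'  n9⇒n10  ** P2@[27:27],P3@[22:27]
[28] read 'a'  n10⇒n2 ·f  ** P0@[27:28]
[29] read 'b'  n2⇒n5 ·f
[30] read 'b'  n5⇒n6  ** P5@[29:30]
[31] read 'b'  n6⇒n11  ** P4@[29:31],P5@[30:31]
[32] read 'b'  n11⇒n11 ·f  ** P4@[30:32],P5@[31:32]
[33] read 'a'  n11⇒n7 ·f
[34] read 'c'  n7⇒n8  ** P2@[34:34]
[35] read 'b'  n8⇒n9
[36] read 'a'  n9⇒n0 ·f
[37] read 'b'  n0⇒n5
[38] read 'b'  n5⇒n6  ** P5@[37:38]
[39] read 'b'  n6⇒n11  ** P4@[37:39],P5@[38:39]
[40] read 'c'  n11⇒n1 ·f  ** P2@[40:40]
[41] read 'a'  n1⇒n2  ** P0@[40:41]
[42] read 'c'  n2⇒n1 ·f  ** P2@[42:42]
[43] read 'a'  n1⇒n2  ** P0@[42:43]
[44] read 'c'  n2⇒n1 ·f  ** P2@[44:44]
[45] read 'b'  n1⇒n5 ·f
[46] read 'b'  n5⇒n6  ** P5@[45:46]
[47] read 'b'  n6⇒n11  ** P4@[45:47],P5@[46:47]
[48] read 'b'  n11⇒n11 ·f  ** P4@[46:48],P5@[47:48]
[49] read 'b'  n11⇒n11 ·f  ** P4@[47:49],P5@[48:49]
[50] read 'b'  n11⇒n11 ·f  ** P4@[48:50],P5@[49:50]
[51] read 'a'  n11⇒n7 ·f
[52] read 'c'  n7⇒n8  ** P2@[52:52]
[53] read 'c'  n8⇒n1 ·f  ** P2@[53:53]

All matches (sorted): [[1,5],[3,2],[5,2],[5,3],[7,5],[9,2],[11,2],[11,3],[12,2],[13,0],[16,5],[17,4],[17,5],[22,5],[23,4],[23,5],[25,2],[27,2],[27,3],[28,0],[30,5],[31,4],[31,5],[32,4],[32,5],[34,2],[38,5],[39,4],[39,5],[40,2],[41,0],[42,2],[43,0],[44,2],[46,5],[47,4],[47,5],[48,4],[48,5],[49,4],[49,5],[50,4],[50,5],[52,2],[53,2]]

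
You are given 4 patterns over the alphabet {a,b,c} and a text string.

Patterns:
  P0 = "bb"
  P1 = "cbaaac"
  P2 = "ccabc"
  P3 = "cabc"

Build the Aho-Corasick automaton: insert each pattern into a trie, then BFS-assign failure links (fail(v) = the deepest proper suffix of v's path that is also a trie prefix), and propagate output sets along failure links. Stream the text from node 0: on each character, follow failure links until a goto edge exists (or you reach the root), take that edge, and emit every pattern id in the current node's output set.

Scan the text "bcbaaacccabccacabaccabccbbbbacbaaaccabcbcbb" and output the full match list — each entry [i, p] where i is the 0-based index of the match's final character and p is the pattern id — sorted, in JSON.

Build automaton:
Trie (insert patterns):
  0='ε' goto b→1 c→3
  1='b' goto b→2
  2='bb' goto ·  [P0 ends]
  3='c' goto a→13 b→4 c→9
  4='cb' goto a→5
  5='cba' goto a→6
  6='cbaa' goto a→7
  7='cbaaa' goto c→8
  8='cbaaac' goto ·  [P1 ends]
  9='cc' goto a→10
  10='cca' goto b→11
  11='ccab' goto c→12
  12='ccabc' goto ·  [P2 ends]
  13='ca' goto b→14
  14='cab' goto c→15
  15='cabc' goto ·  [P3 ends]

BFS fail/out derivation:
  n1('b'): parent n0 fail=0; on 'b' 0 → fail=0;  out ∅∪∅=∅
  n3('c'): parent n0 fail=0; on 'c' 0 → fail=0;  out ∅∪∅=∅
  n2('bb'): parent n1 fail=0; on 'b' 0 → fail=1;  out {0}∪∅={0}
  n4('cb'): parent n3 fail=0; on 'b' 0 → fail=1;  out ∅∪∅=∅
  n9('cc'): parent n3 fail=0; on 'c' 0 → fail=3;  out ∅∪∅=∅
  n13('ca'): parent n3 fail=0; on 'a' 0 → fail=0;  out ∅∪∅=∅
  n5('cba'): parent n4 fail=1; on 'a' 1→0 → fail=0;  out ∅∪∅=∅
  n10('cca'): parent n9 fail=3; on 'a' 3 → fail=13;  out ∅∪∅=∅
  n14('cab'): parent n13 fail=0; on 'b' 0 → fail=1;  out ∅∪∅=∅
  n6('cbaa'): parent n5 fail=0; on 'a' 0 → fail=0;  out ∅∪∅=∅
  n11('ccab'): parent n10 fail=13; on 'b' 13 → fail=14;  out ∅∪∅=∅
  n15('cabc'): parent n14 fail=1; on 'c' 1→0 → fail=3;  out {3}∪∅={3}
  n7('cbaaa'): parent n6 fail=0; on 'a' 0 → fail=0;  out ∅∪∅=∅
  n12('ccabc'): parent n11 fail=14; on 'c' 14 → fail=15;  out {2}∪{3}={2,3}
  n8('cbaaac'): parent n7 fail=0; on 'c' 0 → fail=3;  out {1}∪∅={1}

Scan:
pos 0 'b': at 1
pos 1 'c': at 3 ·f
pos 2 'b': at 4
pos 3 'a': at 5
pos 4 'a': at 6
pos 5 'a': at 7
pos 6 'c': at 8  → match P1@[1:6]
pos 7 'c': at 9 ·f
pos 8 'c': at 9 ·f
pos 9 'a': at 10
pos 10 'b': at 11
pos 11 'c': at 12  → match P2@[7:11],P3@[8:11]
pos 12 'c': at 9 ·f
pos 13 'a': at 10
pos 14 'c': at 3 ·f
pos 15 'a': at 13
pos 16 'b': at 14
pos 17 'a': at 0 ·f
pos 18 'c': at 3
pos 19 'c': at 9
pos 20 'a': at 10
pos 21 'b': at 11
pos 22 'c': at 12  → match P2@[18:22],P3@[19:22]
pos 23 'c': at 9 ·f
pos 24 'b': at 4 ·f
pos 25 'b': at 2 ·f  → match P0@[24:25]
pos 26 'b': at 2 ·f  → match P0@[25:26]
pos 27 'b': at 2 ·f  → match P0@[26:27]
pos 28 'a': at 0 ·f
pos 29 'c': at 3
pos 30 'b': at 4
pos 31 'a': at 5
pos 32 'a': at 6
pos 33 'a': at 7
pos 34 'c': at 8  → match P1@[29:34]
pos 35 'c': at 9 ·f
pos 36 'a': at 10
pos 37 'b': at 11
pos 38 'c': at 12  → match P2@[34:38],P3@[35:38]
pos 39 'b': at 4 ·f
pos 40 'c': at 3 ·f
pos 41 'b': at 4
pos 42 'b': at 2 ·f  → match P0@[41:42]

All matches (sorted): [[6,1],[11,2],[11,3],[22,2],[22,3],[25,0],[26,0],[27,0],[34,1],[38,2],[38,3],[42,0]]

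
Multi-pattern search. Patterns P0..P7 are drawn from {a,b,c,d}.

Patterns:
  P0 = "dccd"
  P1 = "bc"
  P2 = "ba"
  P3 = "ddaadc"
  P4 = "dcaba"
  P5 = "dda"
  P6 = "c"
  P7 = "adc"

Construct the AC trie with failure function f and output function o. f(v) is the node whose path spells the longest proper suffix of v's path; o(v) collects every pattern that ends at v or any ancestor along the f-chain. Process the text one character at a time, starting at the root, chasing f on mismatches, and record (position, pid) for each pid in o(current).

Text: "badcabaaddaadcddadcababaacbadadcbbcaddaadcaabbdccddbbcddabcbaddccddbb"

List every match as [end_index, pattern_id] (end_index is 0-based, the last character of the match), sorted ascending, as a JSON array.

Build:
Trie nodes:
  n0 'ε': a→17 b→5 c→16 d→1
  n1 'd': c→2 d→8
  n2 'dc': a→13 c→3
  n3 'dcc': d→4
  n4 'dccd': ·  [P0 ends]
  n5 'b': a→7 c→6
  n6 'bc': ·  [P1 ends]
  n7 'ba': ·  [P2 ends]
  n8 'dd': a→9
  n9 'dda': a→10  [P5 ends]
  n10 'ddaa': d→11
  n11 'ddaad': c→12
  n12 'ddaadc': ·  [P3 ends]
  n13 'dca': b→14
  n14 'dcab': a→15
  n15 'dcaba': ·  [P4 ends]
  n16 'c': ·  [P6 ends]
  n17 'a': d→18
  n18 'ad': c→19
  n19 'adc': ·  [P7 ends]

Failure links (BFS by depth):
  fail(1) 'd': from fail(0)=0 chase 'd': 0 ⇒ 0;  out=∅∪out(0)=∅
  fail(5) 'b': from fail(0)=0 chase 'b': 0 ⇒ 0;  out=∅∪out(0)=∅
  fail(16) 'c': from fail(0)=0 chase 'c': 0 ⇒ 0;  out={6}∪out(0)={6}
  fail(17) 'a': from fail(0)=0 chase 'a': 0 ⇒ 0;  out=∅∪out(0)=∅
  fail(2) 'dc': from fail(1)=0 chase 'c': 0 ⇒ 16;  out=∅∪out(16)={6}
  fail(6) 'bc': from fail(5)=0 chase 'c': 0 ⇒ 16;  out={1}∪out(16)={1,6}
  fail(7) 'ba': from fail(5)=0 chase 'a': 0 ⇒ 17;  out={2}∪out(17)={2}
  fail(8) 'dd': from fail(1)=0 chase 'd': 0 ⇒ 1;  out=∅∪out(1)=∅
  fail(18) 'ad': from fail(17)=0 chase 'd': 0 ⇒ 1;  out=∅∪out(1)=∅
  fail(3) 'dcc': from fail(2)=16 chase 'c': 16→0 ⇒ 16;  out=∅∪out(16)={6}
  fail(9) 'dda': from fail(8)=1 chase 'a': 1→0 ⇒ 17;  out={5}∪out(17)={5}
  fail(13) 'dca': from fail(2)=16 chase 'a': 16→0 ⇒ 17;  out=∅∪out(17)=∅
  fail(19) 'adc': from fail(18)=1 chase 'c': 1 ⇒ 2;  out={7}∪out(2)={6,7}
  fail(4) 'dccd': from fail(3)=16 chase 'd': 16→0 ⇒ 1;  out={0}∪out(1)={0}
  fail(10) 'ddaa': from fail(9)=17 chase 'a': 17→0 ⇒ 17;  out=∅∪out(17)=∅
  fail(14) 'dcab': from fail(13)=17 chase 'b': 17→0 ⇒ 5;  out=∅∪out(5)=∅
  fail(11) 'ddaad': from fail(10)=17 chase 'd': 17 ⇒ 18;  out=∅∪out(18)=∅
  fail(15) 'dcaba': from fail(14)=5 chase 'a': 5 ⇒ 7;  out={4}∪out(7)={2,4}
  fail(12) 'ddaadc': from fail(11)=18 chase 'c': 18 ⇒ 19;  out={3}∪out(19)={3,6,7}

Text stream:
i=0 'b': node 0→5
i=1 'a': node 5→7  emit P2@[0:1]
i=2 'd': node 7→18 ·f
i=3 'c': node 18→19  emit P6@[3:3],P7@[1:3]
i=4 'a': node 19→13 ·f
i=5 'b': node 13→14
i=6 'a': node 14→15  emit P2@[5:6],P4@[2:6]
i=7 'a': node 15→17 ·f
i=8 'd': node 17→18
i=9 'd': node 18→8 ·f
i=10 'a': node 8→9  emit P5@[8:10]
i=11 'a': node 9→10
i=12 'd': node 10→11
i=13 'c': node 11→12  emit P3@[8:13],P6@[13:13],P7@[11:13]
i=14 'd': node 12→1 ·f
i=15 'd': node 1→8
i=16 'a': node 8→9  emit P5@[14:16]
i=17 'd': node 9→18 ·f
i=18 'c': node 18→19  emit P6@[18:18],P7@[16:18]
i=19 'a': node 19→13 ·f
i=20 'b': node 13→14
i=21 'a': node 14→15  emit P2@[20:21],P4@[17:21]
i=22 'b': node 15→5 ·f
i=23 'a': node 5→7  emit P2@[22:23]
i=24 'a': node 7→17 ·f
i=25 'c': node 17→16 ·f  emit P6@[25:25]
i=26 'b': node 16→5 ·f
i=27 'a': node 5→7  emit P2@[26:27]
i=28 'd': node 7→18 ·f
i=29 'a': node 18→17 ·f
i=30 'd': node 17→18
i=31 'c': node 18→19  emit P6@[31:31],P7@[29:31]
i=32 'b': node 19→5 ·f
i=33 'b': node 5→5 ·f
i=34 'c': node 5→6  emit P1@[33:34],P6@[34:34]
i=35 'a': node 6→17 ·f
i=36 'd': node 17→18
i=37 'd': node 18→8 ·f
i=38 'a': node 8→9  emit P5@[36:38]
i=39 'a': node 9→10
i=40 'd': node 10→11
i=41 'c': node 11→12  emit P3@[36:41],P6@[41:41],P7@[39:41]
i=42 'a': node 12→13 ·f
i=43 'a': node 13→17 ·f
i=44 'b': node 17→5 ·f
i=45 'b': node 5→5 ·f
i=46 'd': node 5→1 ·f
i=47 'c': node 1→2  emit P6@[47:47]
i=48 'c': node 2→3  emit P6@[48:48]
i=49 'd': node 3→4  emit P0@[46:49]
i=50 'd': node 4→8 ·f
i=51 'b': node 8→5 ·f
i=52 'b': node 5→5 ·f
i=53 'c': node 5→6  emit P1@[52:53],P6@[53:53]
i=54 'd': node 6→1 ·f
i=55 'd': node 1→8
i=56 'a': node 8→9  emit P5@[54:56]
i=57 'b': node 9→5 ·f
i=58 'c': node 5→6  emit P1@[57:58],P6@[58:58]
i=59 'b': node 6→5 ·f
i=60 'a': node 5→7  emit P2@[59:60]
i=61 'd': node 7→18 ·f
i=62 'd': node 18→8 ·f
i=63 'c': node 8→2 ·f  emit P6@[63:63]
i=64 'c': node 2→3  emit P6@[64:64]
i=65 'd': node 3→4  emit P0@[62:65]
i=66 'd': node 4→8 ·f
i=67 'b': node 8→5 ·f
i=68 'b': node 5→5 ·f

Result: [[1,2],[3,6],[3,7],[6,2],[6,4],[10,5],[13,3],[13,6],[13,7],[16,5],[18,6],[18,7],[21,2],[21,4],[23,2],[25,6],[27,2],[31,6],[31,7],[34,1],[34,6],[38,5],[41,3],[41,6],[41,7],[47,6],[48,6],[49,0],[53,1],[53,6],[56,5],[58,1],[58,6],[60,2],[63,6],[64,6],[65,0]]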